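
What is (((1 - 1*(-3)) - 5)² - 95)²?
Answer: 8836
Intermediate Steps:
(((1 - 1*(-3)) - 5)² - 95)² = (((1 + 3) - 5)² - 95)² = ((4 - 5)² - 95)² = ((-1)² - 95)² = (1 - 95)² = (-94)² = 8836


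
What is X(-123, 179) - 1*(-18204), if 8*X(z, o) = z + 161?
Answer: 72835/4 ≈ 18209.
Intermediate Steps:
X(z, o) = 161/8 + z/8 (X(z, o) = (z + 161)/8 = (161 + z)/8 = 161/8 + z/8)
X(-123, 179) - 1*(-18204) = (161/8 + (⅛)*(-123)) - 1*(-18204) = (161/8 - 123/8) + 18204 = 19/4 + 18204 = 72835/4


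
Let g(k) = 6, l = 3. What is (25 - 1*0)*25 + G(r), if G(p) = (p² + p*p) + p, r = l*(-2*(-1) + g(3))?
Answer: 1801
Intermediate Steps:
r = 24 (r = 3*(-2*(-1) + 6) = 3*(2 + 6) = 3*8 = 24)
G(p) = p + 2*p² (G(p) = (p² + p²) + p = 2*p² + p = p + 2*p²)
(25 - 1*0)*25 + G(r) = (25 - 1*0)*25 + 24*(1 + 2*24) = (25 + 0)*25 + 24*(1 + 48) = 25*25 + 24*49 = 625 + 1176 = 1801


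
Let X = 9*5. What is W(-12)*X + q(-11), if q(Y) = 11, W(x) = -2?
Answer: -79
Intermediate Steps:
X = 45
W(-12)*X + q(-11) = -2*45 + 11 = -90 + 11 = -79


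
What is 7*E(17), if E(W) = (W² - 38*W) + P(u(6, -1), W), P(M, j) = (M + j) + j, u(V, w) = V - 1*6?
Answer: -2261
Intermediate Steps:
u(V, w) = -6 + V (u(V, w) = V - 6 = -6 + V)
P(M, j) = M + 2*j
E(W) = W² - 36*W (E(W) = (W² - 38*W) + ((-6 + 6) + 2*W) = (W² - 38*W) + (0 + 2*W) = (W² - 38*W) + 2*W = W² - 36*W)
7*E(17) = 7*(17*(-36 + 17)) = 7*(17*(-19)) = 7*(-323) = -2261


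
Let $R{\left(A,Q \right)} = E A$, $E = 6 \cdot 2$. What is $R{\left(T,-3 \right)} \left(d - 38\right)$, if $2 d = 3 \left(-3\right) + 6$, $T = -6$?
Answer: $2844$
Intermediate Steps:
$d = - \frac{3}{2}$ ($d = \frac{3 \left(-3\right) + 6}{2} = \frac{-9 + 6}{2} = \frac{1}{2} \left(-3\right) = - \frac{3}{2} \approx -1.5$)
$E = 12$
$R{\left(A,Q \right)} = 12 A$
$R{\left(T,-3 \right)} \left(d - 38\right) = 12 \left(-6\right) \left(- \frac{3}{2} - 38\right) = \left(-72\right) \left(- \frac{79}{2}\right) = 2844$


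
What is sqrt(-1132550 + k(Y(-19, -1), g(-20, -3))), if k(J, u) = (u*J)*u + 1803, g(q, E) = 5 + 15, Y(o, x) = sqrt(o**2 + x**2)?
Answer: sqrt(-1130747 + 400*sqrt(362)) ≈ 1059.8*I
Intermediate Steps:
g(q, E) = 20
k(J, u) = 1803 + J*u**2 (k(J, u) = (J*u)*u + 1803 = J*u**2 + 1803 = 1803 + J*u**2)
sqrt(-1132550 + k(Y(-19, -1), g(-20, -3))) = sqrt(-1132550 + (1803 + sqrt((-19)**2 + (-1)**2)*20**2)) = sqrt(-1132550 + (1803 + sqrt(361 + 1)*400)) = sqrt(-1132550 + (1803 + sqrt(362)*400)) = sqrt(-1132550 + (1803 + 400*sqrt(362))) = sqrt(-1130747 + 400*sqrt(362))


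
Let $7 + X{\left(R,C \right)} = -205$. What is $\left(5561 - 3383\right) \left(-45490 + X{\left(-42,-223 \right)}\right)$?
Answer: $-99538956$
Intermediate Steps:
$X{\left(R,C \right)} = -212$ ($X{\left(R,C \right)} = -7 - 205 = -212$)
$\left(5561 - 3383\right) \left(-45490 + X{\left(-42,-223 \right)}\right) = \left(5561 - 3383\right) \left(-45490 - 212\right) = 2178 \left(-45702\right) = -99538956$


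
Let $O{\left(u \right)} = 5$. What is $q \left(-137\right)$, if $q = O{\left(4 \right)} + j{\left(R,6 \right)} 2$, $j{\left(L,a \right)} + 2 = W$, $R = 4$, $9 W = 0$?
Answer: $-137$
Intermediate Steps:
$W = 0$ ($W = \frac{1}{9} \cdot 0 = 0$)
$j{\left(L,a \right)} = -2$ ($j{\left(L,a \right)} = -2 + 0 = -2$)
$q = 1$ ($q = 5 - 4 = 1$)
$q \left(-137\right) = 1 \left(-137\right) = -137$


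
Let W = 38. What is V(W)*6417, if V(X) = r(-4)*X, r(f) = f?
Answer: -975384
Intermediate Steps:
V(X) = -4*X
V(W)*6417 = -4*38*6417 = -152*6417 = -975384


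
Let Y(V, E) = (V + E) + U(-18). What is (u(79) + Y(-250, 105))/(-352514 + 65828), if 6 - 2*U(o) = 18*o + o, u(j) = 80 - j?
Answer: -5/47781 ≈ -0.00010464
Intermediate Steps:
U(o) = 3 - 19*o/2 (U(o) = 3 - (18*o + o)/2 = 3 - 19*o/2)
Y(V, E) = 174 + E + V (Y(V, E) = (V + E) + (3 - 19/2*(-18)) = (E + V) + (3 + 171) = (E + V) + 174 = 174 + E + V)
(u(79) + Y(-250, 105))/(-352514 + 65828) = ((80 - 1*79) + (174 + 105 - 250))/(-352514 + 65828) = ((80 - 79) + 29)/(-286686) = (1 + 29)*(-1/286686) = 30*(-1/286686) = -5/47781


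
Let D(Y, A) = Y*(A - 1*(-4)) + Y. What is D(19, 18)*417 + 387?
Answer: 182616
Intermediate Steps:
D(Y, A) = Y + Y*(4 + A) (D(Y, A) = Y*(A + 4) + Y = Y*(4 + A) + Y = Y + Y*(4 + A))
D(19, 18)*417 + 387 = (19*(5 + 18))*417 + 387 = (19*23)*417 + 387 = 437*417 + 387 = 182229 + 387 = 182616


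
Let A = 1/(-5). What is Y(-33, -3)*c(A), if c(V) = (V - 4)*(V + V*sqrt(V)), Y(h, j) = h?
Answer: -693/25 - 693*I*sqrt(5)/125 ≈ -27.72 - 12.397*I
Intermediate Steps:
A = -1/5 ≈ -0.20000
c(V) = (-4 + V)*(V + V**(3/2))
Y(-33, -3)*c(A) = -33*((-1/5)**2 + (-1/5)**(5/2) - 4*(-1/5) - (-4)*I*sqrt(5)/25) = -33*(1/25 + I*sqrt(5)/125 + 4/5 - (-4)*I*sqrt(5)/25) = -33*(1/25 + I*sqrt(5)/125 + 4/5 + 4*I*sqrt(5)/25) = -33*(21/25 + 21*I*sqrt(5)/125) = -693/25 - 693*I*sqrt(5)/125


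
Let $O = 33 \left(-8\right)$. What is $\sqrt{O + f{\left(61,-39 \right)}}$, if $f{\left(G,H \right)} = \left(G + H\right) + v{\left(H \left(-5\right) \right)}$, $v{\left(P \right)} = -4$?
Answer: $i \sqrt{246} \approx 15.684 i$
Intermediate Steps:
$f{\left(G,H \right)} = -4 + G + H$ ($f{\left(G,H \right)} = \left(G + H\right) - 4 = -4 + G + H$)
$O = -264$
$\sqrt{O + f{\left(61,-39 \right)}} = \sqrt{-264 - -18} = \sqrt{-264 + 18} = \sqrt{-246} = i \sqrt{246}$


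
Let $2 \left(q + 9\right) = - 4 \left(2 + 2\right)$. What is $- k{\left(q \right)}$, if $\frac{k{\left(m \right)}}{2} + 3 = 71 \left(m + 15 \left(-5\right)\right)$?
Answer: $13070$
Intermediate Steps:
$q = -17$ ($q = -9 + \frac{\left(-4\right) \left(2 + 2\right)}{2} = -9 + \frac{\left(-4\right) 4}{2} = -9 + \frac{1}{2} \left(-16\right) = -9 - 8 = -17$)
$k{\left(m \right)} = -10656 + 142 m$ ($k{\left(m \right)} = -6 + 2 \cdot 71 \left(m + 15 \left(-5\right)\right) = -6 + 2 \cdot 71 \left(m - 75\right) = -6 + 2 \cdot 71 \left(-75 + m\right) = -6 + 2 \left(-5325 + 71 m\right) = -6 + \left(-10650 + 142 m\right) = -10656 + 142 m$)
$- k{\left(q \right)} = - (-10656 + 142 \left(-17\right)) = - (-10656 - 2414) = \left(-1\right) \left(-13070\right) = 13070$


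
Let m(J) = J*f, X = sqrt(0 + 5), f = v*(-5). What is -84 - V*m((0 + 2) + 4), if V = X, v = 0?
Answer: -84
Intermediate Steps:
f = 0 (f = 0*(-5) = 0)
X = sqrt(5) ≈ 2.2361
V = sqrt(5) ≈ 2.2361
m(J) = 0 (m(J) = J*0 = 0)
-84 - V*m((0 + 2) + 4) = -84 - sqrt(5)*0 = -84 - 1*0 = -84 + 0 = -84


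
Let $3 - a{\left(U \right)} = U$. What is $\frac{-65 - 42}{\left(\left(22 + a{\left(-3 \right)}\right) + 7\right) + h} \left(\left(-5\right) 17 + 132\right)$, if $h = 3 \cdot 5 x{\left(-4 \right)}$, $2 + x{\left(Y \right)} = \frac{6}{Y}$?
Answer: $\frac{10058}{35} \approx 287.37$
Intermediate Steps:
$a{\left(U \right)} = 3 - U$
$x{\left(Y \right)} = -2 + \frac{6}{Y}$
$h = - \frac{105}{2}$ ($h = 3 \cdot 5 \left(-2 + \frac{6}{-4}\right) = 15 \left(-2 + 6 \left(- \frac{1}{4}\right)\right) = 15 \left(-2 - \frac{3}{2}\right) = 15 \left(- \frac{7}{2}\right) = - \frac{105}{2} \approx -52.5$)
$\frac{-65 - 42}{\left(\left(22 + a{\left(-3 \right)}\right) + 7\right) + h} \left(\left(-5\right) 17 + 132\right) = \frac{-65 - 42}{\left(\left(22 + \left(3 - -3\right)\right) + 7\right) - \frac{105}{2}} \left(\left(-5\right) 17 + 132\right) = - \frac{107}{\left(\left(22 + \left(3 + 3\right)\right) + 7\right) - \frac{105}{2}} \left(-85 + 132\right) = - \frac{107}{\left(\left(22 + 6\right) + 7\right) - \frac{105}{2}} \cdot 47 = - \frac{107}{\left(28 + 7\right) - \frac{105}{2}} \cdot 47 = - \frac{107}{35 - \frac{105}{2}} \cdot 47 = - \frac{107}{- \frac{35}{2}} \cdot 47 = \left(-107\right) \left(- \frac{2}{35}\right) 47 = \frac{214}{35} \cdot 47 = \frac{10058}{35}$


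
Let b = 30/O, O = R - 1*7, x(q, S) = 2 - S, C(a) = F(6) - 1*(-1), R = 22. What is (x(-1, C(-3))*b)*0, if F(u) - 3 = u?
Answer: 0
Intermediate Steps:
F(u) = 3 + u
C(a) = 10 (C(a) = (3 + 6) - 1*(-1) = 9 + 1 = 10)
O = 15 (O = 22 - 1*7 = 22 - 7 = 15)
b = 2 (b = 30/15 = 30*(1/15) = 2)
(x(-1, C(-3))*b)*0 = ((2 - 1*10)*2)*0 = ((2 - 10)*2)*0 = -8*2*0 = -16*0 = 0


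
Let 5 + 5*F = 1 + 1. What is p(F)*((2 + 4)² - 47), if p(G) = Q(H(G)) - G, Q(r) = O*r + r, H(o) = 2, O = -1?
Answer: -33/5 ≈ -6.6000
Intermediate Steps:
F = -⅗ (F = -1 + (1 + 1)/5 = -1 + (⅕)*2 = -1 + ⅖ = -⅗ ≈ -0.60000)
Q(r) = 0 (Q(r) = -r + r = 0)
p(G) = -G (p(G) = 0 - G = -G)
p(F)*((2 + 4)² - 47) = (-1*(-⅗))*((2 + 4)² - 47) = 3*(6² - 47)/5 = 3*(36 - 47)/5 = (⅗)*(-11) = -33/5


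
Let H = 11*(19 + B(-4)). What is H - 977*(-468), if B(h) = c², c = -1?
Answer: 457456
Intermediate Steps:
B(h) = 1 (B(h) = (-1)² = 1)
H = 220 (H = 11*(19 + 1) = 11*20 = 220)
H - 977*(-468) = 220 - 977*(-468) = 220 + 457236 = 457456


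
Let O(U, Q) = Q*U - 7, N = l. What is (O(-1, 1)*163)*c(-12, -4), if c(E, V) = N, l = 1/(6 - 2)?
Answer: -326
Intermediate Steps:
l = ¼ (l = 1/4 = ¼ ≈ 0.25000)
N = ¼ ≈ 0.25000
O(U, Q) = -7 + Q*U
c(E, V) = ¼
(O(-1, 1)*163)*c(-12, -4) = ((-7 + 1*(-1))*163)*(¼) = ((-7 - 1)*163)*(¼) = -8*163*(¼) = -1304*¼ = -326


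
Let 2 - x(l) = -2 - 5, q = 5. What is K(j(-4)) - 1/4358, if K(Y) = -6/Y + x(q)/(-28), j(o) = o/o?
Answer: -385697/61012 ≈ -6.3217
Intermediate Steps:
x(l) = 9 (x(l) = 2 - (-2 - 5) = 2 - 1*(-7) = 2 + 7 = 9)
j(o) = 1
K(Y) = -9/28 - 6/Y (K(Y) = -6/Y + 9/(-28) = -6/Y + 9*(-1/28) = -6/Y - 9/28 = -9/28 - 6/Y)
K(j(-4)) - 1/4358 = (-9/28 - 6/1) - 1/4358 = (-9/28 - 6*1) - 1*1/4358 = (-9/28 - 6) - 1/4358 = -177/28 - 1/4358 = -385697/61012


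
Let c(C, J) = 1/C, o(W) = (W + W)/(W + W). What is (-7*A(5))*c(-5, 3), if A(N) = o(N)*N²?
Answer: 35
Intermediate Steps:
o(W) = 1 (o(W) = (2*W)/((2*W)) = (2*W)*(1/(2*W)) = 1)
c(C, J) = 1/C
A(N) = N² (A(N) = 1*N² = N²)
(-7*A(5))*c(-5, 3) = -7*5²/(-5) = -7*25*(-⅕) = -175*(-⅕) = 35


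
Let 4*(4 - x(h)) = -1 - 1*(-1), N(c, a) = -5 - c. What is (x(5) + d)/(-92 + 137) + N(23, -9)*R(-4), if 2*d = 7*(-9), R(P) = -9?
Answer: 4525/18 ≈ 251.39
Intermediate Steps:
d = -63/2 (d = (7*(-9))/2 = (1/2)*(-63) = -63/2 ≈ -31.500)
x(h) = 4 (x(h) = 4 - (-1 - 1*(-1))/4 = 4 - (-1 + 1)/4 = 4 - 1/4*0 = 4 + 0 = 4)
(x(5) + d)/(-92 + 137) + N(23, -9)*R(-4) = (4 - 63/2)/(-92 + 137) + (-5 - 1*23)*(-9) = -55/2/45 + (-5 - 23)*(-9) = -55/2*1/45 - 28*(-9) = -11/18 + 252 = 4525/18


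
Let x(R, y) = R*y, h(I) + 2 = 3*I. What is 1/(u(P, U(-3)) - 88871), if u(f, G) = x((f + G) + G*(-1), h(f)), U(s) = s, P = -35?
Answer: -1/85126 ≈ -1.1747e-5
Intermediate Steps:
h(I) = -2 + 3*I
u(f, G) = f*(-2 + 3*f) (u(f, G) = ((f + G) + G*(-1))*(-2 + 3*f) = ((G + f) - G)*(-2 + 3*f) = f*(-2 + 3*f))
1/(u(P, U(-3)) - 88871) = 1/(-35*(-2 + 3*(-35)) - 88871) = 1/(-35*(-2 - 105) - 88871) = 1/(-35*(-107) - 88871) = 1/(3745 - 88871) = 1/(-85126) = -1/85126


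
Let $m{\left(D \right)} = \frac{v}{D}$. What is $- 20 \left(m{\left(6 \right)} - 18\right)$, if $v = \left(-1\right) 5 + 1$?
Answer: $\frac{1120}{3} \approx 373.33$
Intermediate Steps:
$v = -4$ ($v = -5 + 1 = -4$)
$m{\left(D \right)} = - \frac{4}{D}$
$- 20 \left(m{\left(6 \right)} - 18\right) = - 20 \left(- \frac{4}{6} - 18\right) = - 20 \left(\left(-4\right) \frac{1}{6} - 18\right) = - 20 \left(- \frac{2}{3} - 18\right) = \left(-20\right) \left(- \frac{56}{3}\right) = \frac{1120}{3}$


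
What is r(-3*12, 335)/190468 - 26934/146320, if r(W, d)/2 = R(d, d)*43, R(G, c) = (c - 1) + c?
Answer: 411038721/3483659720 ≈ 0.11799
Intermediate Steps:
R(G, c) = -1 + 2*c (R(G, c) = (-1 + c) + c = -1 + 2*c)
r(W, d) = -86 + 172*d (r(W, d) = 2*((-1 + 2*d)*43) = 2*(-43 + 86*d) = -86 + 172*d)
r(-3*12, 335)/190468 - 26934/146320 = (-86 + 172*335)/190468 - 26934/146320 = (-86 + 57620)*(1/190468) - 26934*1/146320 = 57534*(1/190468) - 13467/73160 = 28767/95234 - 13467/73160 = 411038721/3483659720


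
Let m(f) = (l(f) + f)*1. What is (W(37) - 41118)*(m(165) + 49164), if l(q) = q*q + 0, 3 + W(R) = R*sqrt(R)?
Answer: -3147977034 + 2832498*sqrt(37) ≈ -3.1307e+9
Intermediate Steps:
W(R) = -3 + R**(3/2) (W(R) = -3 + R*sqrt(R) = -3 + R**(3/2))
l(q) = q**2 (l(q) = q**2 + 0 = q**2)
m(f) = f + f**2 (m(f) = (f**2 + f)*1 = (f + f**2)*1 = f + f**2)
(W(37) - 41118)*(m(165) + 49164) = ((-3 + 37**(3/2)) - 41118)*(165*(1 + 165) + 49164) = ((-3 + 37*sqrt(37)) - 41118)*(165*166 + 49164) = (-41121 + 37*sqrt(37))*(27390 + 49164) = (-41121 + 37*sqrt(37))*76554 = -3147977034 + 2832498*sqrt(37)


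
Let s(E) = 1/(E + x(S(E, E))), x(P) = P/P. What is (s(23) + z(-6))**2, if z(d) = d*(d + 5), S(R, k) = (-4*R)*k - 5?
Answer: 21025/576 ≈ 36.502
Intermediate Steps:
S(R, k) = -5 - 4*R*k (S(R, k) = -4*R*k - 5 = -5 - 4*R*k)
z(d) = d*(5 + d)
x(P) = 1
s(E) = 1/(1 + E) (s(E) = 1/(E + 1) = 1/(1 + E))
(s(23) + z(-6))**2 = (1/(1 + 23) - 6*(5 - 6))**2 = (1/24 - 6*(-1))**2 = (1/24 + 6)**2 = (145/24)**2 = 21025/576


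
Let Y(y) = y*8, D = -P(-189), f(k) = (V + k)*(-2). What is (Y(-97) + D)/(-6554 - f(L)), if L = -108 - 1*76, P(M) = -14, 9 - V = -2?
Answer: 127/1150 ≈ 0.11043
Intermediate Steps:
V = 11 (V = 9 - 1*(-2) = 9 + 2 = 11)
L = -184 (L = -108 - 76 = -184)
f(k) = -22 - 2*k (f(k) = (11 + k)*(-2) = -22 - 2*k)
D = 14 (D = -1*(-14) = 14)
Y(y) = 8*y
(Y(-97) + D)/(-6554 - f(L)) = (8*(-97) + 14)/(-6554 - (-22 - 2*(-184))) = (-776 + 14)/(-6554 - (-22 + 368)) = -762/(-6554 - 1*346) = -762/(-6554 - 346) = -762/(-6900) = -762*(-1/6900) = 127/1150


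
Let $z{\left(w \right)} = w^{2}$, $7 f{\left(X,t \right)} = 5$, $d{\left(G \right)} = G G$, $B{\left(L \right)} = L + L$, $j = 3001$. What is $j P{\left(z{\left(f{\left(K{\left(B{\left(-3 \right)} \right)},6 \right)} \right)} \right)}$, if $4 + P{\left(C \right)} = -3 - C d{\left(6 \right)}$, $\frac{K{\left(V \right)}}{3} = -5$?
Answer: $- \frac{3730243}{49} \approx -76127.0$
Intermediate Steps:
$B{\left(L \right)} = 2 L$
$d{\left(G \right)} = G^{2}$
$K{\left(V \right)} = -15$ ($K{\left(V \right)} = 3 \left(-5\right) = -15$)
$f{\left(X,t \right)} = \frac{5}{7}$ ($f{\left(X,t \right)} = \frac{1}{7} \cdot 5 = \frac{5}{7}$)
$P{\left(C \right)} = -7 - 36 C$ ($P{\left(C \right)} = -4 - \left(3 + C 6^{2}\right) = -4 - \left(3 + C 36\right) = -4 - \left(3 + 36 C\right) = -7 - 36 C$)
$j P{\left(z{\left(f{\left(K{\left(B{\left(-3 \right)} \right)},6 \right)} \right)} \right)} = 3001 \left(-7 - 36 \left(\frac{5}{7}\right)^{2}\right) = 3001 \left(-7 - \frac{900}{49}\right) = 3001 \left(- \frac{1243}{49}\right) = - \frac{3730243}{49}$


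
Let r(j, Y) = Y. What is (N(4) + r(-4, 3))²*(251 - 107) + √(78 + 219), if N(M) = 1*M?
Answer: 7056 + 3*√33 ≈ 7073.2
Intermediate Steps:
N(M) = M
(N(4) + r(-4, 3))²*(251 - 107) + √(78 + 219) = (4 + 3)²*(251 - 107) + √(78 + 219) = 7²*144 + √297 = 49*144 + 3*√33 = 7056 + 3*√33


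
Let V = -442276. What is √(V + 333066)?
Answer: I*√109210 ≈ 330.47*I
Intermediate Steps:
√(V + 333066) = √(-442276 + 333066) = √(-109210) = I*√109210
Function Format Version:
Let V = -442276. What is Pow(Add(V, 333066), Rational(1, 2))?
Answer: Mul(I, Pow(109210, Rational(1, 2))) ≈ Mul(330.47, I)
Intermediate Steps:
Pow(Add(V, 333066), Rational(1, 2)) = Pow(Add(-442276, 333066), Rational(1, 2)) = Pow(-109210, Rational(1, 2)) = Mul(I, Pow(109210, Rational(1, 2)))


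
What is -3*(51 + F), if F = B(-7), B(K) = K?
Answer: -132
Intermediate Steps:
F = -7
-3*(51 + F) = -3*(51 - 7) = -3*44 = -132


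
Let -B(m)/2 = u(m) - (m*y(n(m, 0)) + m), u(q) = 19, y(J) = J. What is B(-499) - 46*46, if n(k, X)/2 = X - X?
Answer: -3152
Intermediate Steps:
n(k, X) = 0 (n(k, X) = 2*(X - X) = 2*0 = 0)
B(m) = -38 + 2*m (B(m) = -2*(19 - (m*0 + m)) = -2*(19 - (0 + m)) = -2*(19 - m) = -38 + 2*m)
B(-499) - 46*46 = (-38 + 2*(-499)) - 46*46 = (-38 - 998) - 1*2116 = -1036 - 2116 = -3152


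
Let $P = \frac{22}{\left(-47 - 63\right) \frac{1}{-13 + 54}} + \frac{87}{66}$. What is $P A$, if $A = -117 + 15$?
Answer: $\frac{38607}{55} \approx 701.95$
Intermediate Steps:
$A = -102$
$P = - \frac{757}{110}$ ($P = \frac{22}{\left(-110\right) \frac{1}{41}} + 87 \cdot \frac{1}{66} = \frac{22}{\left(-110\right) \frac{1}{41}} + \frac{29}{22} = \frac{22}{- \frac{110}{41}} + \frac{29}{22} = 22 \left(- \frac{41}{110}\right) + \frac{29}{22} = - \frac{41}{5} + \frac{29}{22} = - \frac{757}{110} \approx -6.8818$)
$P A = \left(- \frac{757}{110}\right) \left(-102\right) = \frac{38607}{55}$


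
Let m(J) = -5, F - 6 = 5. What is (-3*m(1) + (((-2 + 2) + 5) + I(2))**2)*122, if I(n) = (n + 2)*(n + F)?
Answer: 398208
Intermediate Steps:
F = 11 (F = 6 + 5 = 11)
I(n) = (2 + n)*(11 + n) (I(n) = (n + 2)*(n + 11) = (2 + n)*(11 + n))
(-3*m(1) + (((-2 + 2) + 5) + I(2))**2)*122 = (-3*(-5) + (((-2 + 2) + 5) + (22 + 2**2 + 13*2))**2)*122 = (15 + ((0 + 5) + (22 + 4 + 26))**2)*122 = (15 + (5 + 52)**2)*122 = (15 + 57**2)*122 = (15 + 3249)*122 = 3264*122 = 398208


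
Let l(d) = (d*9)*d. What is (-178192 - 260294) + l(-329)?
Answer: 535683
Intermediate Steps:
l(d) = 9*d**2 (l(d) = (9*d)*d = 9*d**2)
(-178192 - 260294) + l(-329) = (-178192 - 260294) + 9*(-329)**2 = -438486 + 9*108241 = -438486 + 974169 = 535683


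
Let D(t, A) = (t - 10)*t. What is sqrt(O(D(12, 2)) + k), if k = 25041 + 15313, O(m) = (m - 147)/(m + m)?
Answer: sqrt(645623)/4 ≈ 200.88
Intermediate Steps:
D(t, A) = t*(-10 + t) (D(t, A) = (-10 + t)*t = t*(-10 + t))
O(m) = (-147 + m)/(2*m) (O(m) = (-147 + m)/((2*m)) = (-147 + m)*(1/(2*m)) = (-147 + m)/(2*m))
k = 40354
sqrt(O(D(12, 2)) + k) = sqrt((-147 + 12*(-10 + 12))/(2*((12*(-10 + 12)))) + 40354) = sqrt((-147 + 12*2)/(2*((12*2))) + 40354) = sqrt((1/2)*(-147 + 24)/24 + 40354) = sqrt((1/2)*(1/24)*(-123) + 40354) = sqrt(-41/16 + 40354) = sqrt(645623/16) = sqrt(645623)/4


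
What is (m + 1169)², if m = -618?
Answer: 303601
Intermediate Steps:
(m + 1169)² = (-618 + 1169)² = 551² = 303601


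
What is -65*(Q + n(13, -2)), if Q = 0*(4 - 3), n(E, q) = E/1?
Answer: -845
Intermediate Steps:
n(E, q) = E (n(E, q) = E*1 = E)
Q = 0 (Q = 0*1 = 0)
-65*(Q + n(13, -2)) = -65*(0 + 13) = -65*13 = -845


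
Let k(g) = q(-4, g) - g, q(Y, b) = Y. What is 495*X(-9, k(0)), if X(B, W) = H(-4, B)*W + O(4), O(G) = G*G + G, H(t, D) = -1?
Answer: 11880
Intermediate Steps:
O(G) = G + G² (O(G) = G² + G = G + G²)
k(g) = -4 - g
X(B, W) = 20 - W (X(B, W) = -W + 4*(1 + 4) = -W + 4*5 = -W + 20 = 20 - W)
495*X(-9, k(0)) = 495*(20 - (-4 - 1*0)) = 495*(20 - (-4 + 0)) = 495*(20 - 1*(-4)) = 495*(20 + 4) = 495*24 = 11880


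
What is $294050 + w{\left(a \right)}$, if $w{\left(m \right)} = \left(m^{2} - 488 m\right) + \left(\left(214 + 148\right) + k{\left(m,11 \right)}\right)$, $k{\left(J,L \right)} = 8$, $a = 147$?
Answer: $244293$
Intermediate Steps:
$w{\left(m \right)} = 370 + m^{2} - 488 m$ ($w{\left(m \right)} = \left(m^{2} - 488 m\right) + \left(\left(214 + 148\right) + 8\right) = \left(m^{2} - 488 m\right) + \left(362 + 8\right) = \left(m^{2} - 488 m\right) + 370 = 370 + m^{2} - 488 m$)
$294050 + w{\left(a \right)} = 294050 + \left(370 + 147^{2} - 71736\right) = 294050 + \left(370 + 21609 - 71736\right) = 294050 - 49757 = 244293$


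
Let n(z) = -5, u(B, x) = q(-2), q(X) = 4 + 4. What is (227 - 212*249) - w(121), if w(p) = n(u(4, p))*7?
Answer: -52526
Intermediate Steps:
q(X) = 8
u(B, x) = 8
w(p) = -35 (w(p) = -5*7 = -35)
(227 - 212*249) - w(121) = (227 - 212*249) - 1*(-35) = (227 - 52788) + 35 = -52561 + 35 = -52526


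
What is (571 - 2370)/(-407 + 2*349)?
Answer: -1799/291 ≈ -6.1821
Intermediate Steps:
(571 - 2370)/(-407 + 2*349) = -1799/(-407 + 698) = -1799/291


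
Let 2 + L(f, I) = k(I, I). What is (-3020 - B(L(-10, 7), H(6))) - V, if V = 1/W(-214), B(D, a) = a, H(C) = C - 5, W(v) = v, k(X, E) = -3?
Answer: -646493/214 ≈ -3021.0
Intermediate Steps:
L(f, I) = -5 (L(f, I) = -2 - 3 = -5)
H(C) = -5 + C
V = -1/214 (V = 1/(-214) = -1/214 ≈ -0.0046729)
(-3020 - B(L(-10, 7), H(6))) - V = (-3020 - (-5 + 6)) - 1*(-1/214) = (-3020 - 1*1) + 1/214 = (-3020 - 1) + 1/214 = -3021 + 1/214 = -646493/214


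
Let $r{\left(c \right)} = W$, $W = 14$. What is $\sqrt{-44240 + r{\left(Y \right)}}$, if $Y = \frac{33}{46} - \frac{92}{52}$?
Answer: $9 i \sqrt{546} \approx 210.3 i$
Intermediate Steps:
$Y = - \frac{629}{598}$ ($Y = 33 \cdot \frac{1}{46} - \frac{23}{13} = \frac{33}{46} - \frac{23}{13} = - \frac{629}{598} \approx -1.0518$)
$r{\left(c \right)} = 14$
$\sqrt{-44240 + r{\left(Y \right)}} = \sqrt{-44240 + 14} = \sqrt{-44226} = 9 i \sqrt{546}$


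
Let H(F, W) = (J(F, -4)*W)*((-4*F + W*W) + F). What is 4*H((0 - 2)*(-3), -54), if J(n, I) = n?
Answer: -3755808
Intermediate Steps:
H(F, W) = F*W*(W² - 3*F) (H(F, W) = (F*W)*((-4*F + W*W) + F) = (F*W)*((-4*F + W²) + F) = (F*W)*((W² - 4*F) + F) = (F*W)*(W² - 3*F) = F*W*(W² - 3*F))
4*H((0 - 2)*(-3), -54) = 4*(((0 - 2)*(-3))*(-54)*((-54)² - 3*(0 - 2)*(-3))) = 4*(-2*(-3)*(-54)*(2916 - (-6)*(-3))) = 4*(6*(-54)*(2916 - 3*6)) = 4*(6*(-54)*(2916 - 18)) = 4*(6*(-54)*2898) = 4*(-938952) = -3755808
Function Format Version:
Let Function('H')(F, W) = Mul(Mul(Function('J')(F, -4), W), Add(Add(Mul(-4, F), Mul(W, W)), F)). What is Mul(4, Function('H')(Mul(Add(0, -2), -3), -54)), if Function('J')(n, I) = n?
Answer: -3755808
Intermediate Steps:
Function('H')(F, W) = Mul(F, W, Add(Pow(W, 2), Mul(-3, F))) (Function('H')(F, W) = Mul(Mul(F, W), Add(Add(Mul(-4, F), Mul(W, W)), F)) = Mul(Mul(F, W), Add(Add(Mul(-4, F), Pow(W, 2)), F)) = Mul(Mul(F, W), Add(Add(Pow(W, 2), Mul(-4, F)), F)) = Mul(Mul(F, W), Add(Pow(W, 2), Mul(-3, F))) = Mul(F, W, Add(Pow(W, 2), Mul(-3, F))))
Mul(4, Function('H')(Mul(Add(0, -2), -3), -54)) = Mul(4, Mul(Mul(Add(0, -2), -3), -54, Add(Pow(-54, 2), Mul(-3, Mul(Add(0, -2), -3))))) = Mul(4, Mul(Mul(-2, -3), -54, Add(2916, Mul(-3, Mul(-2, -3))))) = Mul(4, Mul(6, -54, Add(2916, Mul(-3, 6)))) = Mul(4, Mul(6, -54, Add(2916, -18))) = Mul(4, Mul(6, -54, 2898)) = Mul(4, -938952) = -3755808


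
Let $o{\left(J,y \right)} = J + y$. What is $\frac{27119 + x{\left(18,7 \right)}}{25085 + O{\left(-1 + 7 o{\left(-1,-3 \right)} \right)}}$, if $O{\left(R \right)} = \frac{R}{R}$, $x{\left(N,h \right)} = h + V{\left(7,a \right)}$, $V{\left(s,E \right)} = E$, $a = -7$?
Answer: $\frac{27119}{25086} \approx 1.081$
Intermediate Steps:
$x{\left(N,h \right)} = -7 + h$ ($x{\left(N,h \right)} = h - 7 = -7 + h$)
$O{\left(R \right)} = 1$
$\frac{27119 + x{\left(18,7 \right)}}{25085 + O{\left(-1 + 7 o{\left(-1,-3 \right)} \right)}} = \frac{27119 + \left(-7 + 7\right)}{25085 + 1} = \frac{27119 + 0}{25086} = 27119 \cdot \frac{1}{25086} = \frac{27119}{25086}$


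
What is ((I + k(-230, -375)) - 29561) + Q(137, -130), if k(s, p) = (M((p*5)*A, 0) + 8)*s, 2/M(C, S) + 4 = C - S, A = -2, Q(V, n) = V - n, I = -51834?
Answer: -155399294/1873 ≈ -82968.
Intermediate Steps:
M(C, S) = 2/(-4 + C - S) (M(C, S) = 2/(-4 + (C - S)) = 2/(-4 + C - S))
k(s, p) = s*(8 + 2/(-4 - 10*p)) (k(s, p) = (2/(-4 + (p*5)*(-2) - 1*0) + 8)*s = (2/(-4 + (5*p)*(-2) + 0) + 8)*s = (2/(-4 - 10*p + 0) + 8)*s = (2/(-4 - 10*p) + 8)*s = (8 + 2/(-4 - 10*p))*s = s*(8 + 2/(-4 - 10*p)))
((I + k(-230, -375)) - 29561) + Q(137, -130) = ((-51834 + 5*(-230)*(3 + 8*(-375))/(2 + 5*(-375))) - 29561) + (137 - 1*(-130)) = ((-51834 + 5*(-230)*(3 - 3000)/(2 - 1875)) - 29561) + (137 + 130) = ((-51834 + 5*(-230)*(-2997)/(-1873)) - 29561) + 267 = ((-51834 + 5*(-230)*(-1/1873)*(-2997)) - 29561) + 267 = ((-51834 - 3446550/1873) - 29561) + 267 = (-100531632/1873 - 29561) + 267 = -155899385/1873 + 267 = -155399294/1873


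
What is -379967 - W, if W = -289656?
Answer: -90311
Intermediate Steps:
-379967 - W = -379967 - 1*(-289656) = -379967 + 289656 = -90311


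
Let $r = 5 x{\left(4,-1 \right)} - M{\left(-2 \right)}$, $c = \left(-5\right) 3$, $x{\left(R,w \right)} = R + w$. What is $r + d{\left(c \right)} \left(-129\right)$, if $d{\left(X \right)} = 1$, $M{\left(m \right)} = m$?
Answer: $-112$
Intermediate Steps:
$c = -15$
$r = 17$ ($r = 5 \left(4 - 1\right) - -2 = 5 \cdot 3 + 2 = 15 + 2 = 17$)
$r + d{\left(c \right)} \left(-129\right) = 17 + 1 \left(-129\right) = 17 - 129 = -112$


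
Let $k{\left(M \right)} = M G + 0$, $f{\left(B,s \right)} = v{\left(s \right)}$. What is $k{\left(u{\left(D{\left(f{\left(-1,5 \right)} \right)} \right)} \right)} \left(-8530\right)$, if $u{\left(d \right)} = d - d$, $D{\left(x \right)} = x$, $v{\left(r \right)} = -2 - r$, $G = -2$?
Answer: $0$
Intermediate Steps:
$f{\left(B,s \right)} = -2 - s$
$u{\left(d \right)} = 0$
$k{\left(M \right)} = - 2 M$ ($k{\left(M \right)} = M \left(-2\right) + 0 = - 2 M + 0 = - 2 M$)
$k{\left(u{\left(D{\left(f{\left(-1,5 \right)} \right)} \right)} \right)} \left(-8530\right) = \left(-2\right) 0 \left(-8530\right) = 0 \left(-8530\right) = 0$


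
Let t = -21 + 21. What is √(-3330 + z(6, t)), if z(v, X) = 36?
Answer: 3*I*√366 ≈ 57.393*I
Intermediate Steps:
t = 0
√(-3330 + z(6, t)) = √(-3330 + 36) = √(-3294) = 3*I*√366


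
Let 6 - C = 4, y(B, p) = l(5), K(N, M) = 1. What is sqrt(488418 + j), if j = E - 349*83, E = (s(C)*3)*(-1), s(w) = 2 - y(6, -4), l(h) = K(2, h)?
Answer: 2*sqrt(114862) ≈ 677.83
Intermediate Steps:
l(h) = 1
y(B, p) = 1
C = 2 (C = 6 - 1*4 = 6 - 4 = 2)
s(w) = 1 (s(w) = 2 - 1*1 = 2 - 1 = 1)
E = -3 (E = (1*3)*(-1) = 3*(-1) = -3)
j = -28970 (j = -3 - 349*83 = -3 - 28967 = -28970)
sqrt(488418 + j) = sqrt(488418 - 28970) = sqrt(459448) = 2*sqrt(114862)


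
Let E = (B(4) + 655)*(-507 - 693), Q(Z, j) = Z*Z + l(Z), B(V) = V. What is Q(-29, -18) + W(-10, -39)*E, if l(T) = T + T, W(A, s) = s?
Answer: 30841983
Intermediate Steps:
l(T) = 2*T
Q(Z, j) = Z**2 + 2*Z (Q(Z, j) = Z*Z + 2*Z = Z**2 + 2*Z)
E = -790800 (E = (4 + 655)*(-507 - 693) = 659*(-1200) = -790800)
Q(-29, -18) + W(-10, -39)*E = -29*(2 - 29) - 39*(-790800) = -29*(-27) + 30841200 = 783 + 30841200 = 30841983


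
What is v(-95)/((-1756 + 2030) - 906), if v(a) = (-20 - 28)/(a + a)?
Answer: -3/7505 ≈ -0.00039973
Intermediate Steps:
v(a) = -24/a (v(a) = -48*1/(2*a) = -24/a)
v(-95)/((-1756 + 2030) - 906) = (-24/(-95))/((-1756 + 2030) - 906) = (-24*(-1/95))/(274 - 906) = (24/95)/(-632) = (24/95)*(-1/632) = -3/7505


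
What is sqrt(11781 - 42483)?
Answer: I*sqrt(30702) ≈ 175.22*I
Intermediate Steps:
sqrt(11781 - 42483) = sqrt(-30702) = I*sqrt(30702)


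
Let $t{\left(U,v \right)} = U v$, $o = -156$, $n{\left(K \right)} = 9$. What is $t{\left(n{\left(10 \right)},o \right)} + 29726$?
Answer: $28322$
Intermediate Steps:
$t{\left(n{\left(10 \right)},o \right)} + 29726 = 9 \left(-156\right) + 29726 = -1404 + 29726 = 28322$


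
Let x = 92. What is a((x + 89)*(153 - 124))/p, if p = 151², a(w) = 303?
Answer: 303/22801 ≈ 0.013289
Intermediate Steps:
p = 22801
a((x + 89)*(153 - 124))/p = 303/22801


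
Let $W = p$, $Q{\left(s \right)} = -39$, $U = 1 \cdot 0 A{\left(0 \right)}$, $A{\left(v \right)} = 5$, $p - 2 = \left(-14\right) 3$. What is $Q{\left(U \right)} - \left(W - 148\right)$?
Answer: $149$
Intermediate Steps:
$p = -40$ ($p = 2 - 42 = -40$)
$U = 0$ ($U = 1 \cdot 0 \cdot 5 = 0 \cdot 5 = 0$)
$W = -40$
$Q{\left(U \right)} - \left(W - 148\right) = -39 - \left(-40 - 148\right) = -39 - -188 = -39 + 188 = 149$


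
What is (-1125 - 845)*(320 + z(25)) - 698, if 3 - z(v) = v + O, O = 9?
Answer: -570028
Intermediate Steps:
z(v) = -6 - v (z(v) = 3 - (v + 9) = 3 - (9 + v) = 3 + (-9 - v) = -6 - v)
(-1125 - 845)*(320 + z(25)) - 698 = (-1125 - 845)*(320 + (-6 - 1*25)) - 698 = -1970*(320 + (-6 - 25)) - 698 = -1970*(320 - 31) - 698 = -1970*289 - 698 = -569330 - 698 = -570028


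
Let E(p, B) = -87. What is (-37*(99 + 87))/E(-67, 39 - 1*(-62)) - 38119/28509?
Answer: 64294195/826761 ≈ 77.766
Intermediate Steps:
(-37*(99 + 87))/E(-67, 39 - 1*(-62)) - 38119/28509 = -37*(99 + 87)/(-87) - 38119/28509 = -37*186*(-1/87) - 38119*1/28509 = -6882*(-1/87) - 38119/28509 = 2294/29 - 38119/28509 = 64294195/826761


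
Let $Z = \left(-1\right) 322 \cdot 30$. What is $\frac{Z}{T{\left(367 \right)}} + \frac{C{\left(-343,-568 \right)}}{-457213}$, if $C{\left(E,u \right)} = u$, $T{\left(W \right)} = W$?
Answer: $- \frac{4416469124}{167797171} \approx -26.32$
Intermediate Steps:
$Z = -9660$ ($Z = \left(-322\right) 30 = -9660$)
$\frac{Z}{T{\left(367 \right)}} + \frac{C{\left(-343,-568 \right)}}{-457213} = - \frac{9660}{367} - \frac{568}{-457213} = \left(-9660\right) \frac{1}{367} - - \frac{568}{457213} = - \frac{9660}{367} + \frac{568}{457213} = - \frac{4416469124}{167797171}$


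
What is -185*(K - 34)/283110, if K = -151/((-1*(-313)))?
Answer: 399341/17722686 ≈ 0.022533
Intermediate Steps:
K = -151/313 ≈ -0.48243
-185*(K - 34)/283110 = -185*(-151/313 - 34)/283110 = -185*(-10793/313)*(1/283110) = (1996705/313)*(1/283110) = 399341/17722686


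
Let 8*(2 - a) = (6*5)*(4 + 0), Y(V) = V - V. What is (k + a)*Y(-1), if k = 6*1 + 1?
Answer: 0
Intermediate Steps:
k = 7 (k = 6 + 1 = 7)
Y(V) = 0
a = -13 (a = 2 - 6*5*(4 + 0)/8 = 2 - 15*4/4 = 2 - ⅛*120 = 2 - 15 = -13)
(k + a)*Y(-1) = (7 - 13)*0 = -6*0 = 0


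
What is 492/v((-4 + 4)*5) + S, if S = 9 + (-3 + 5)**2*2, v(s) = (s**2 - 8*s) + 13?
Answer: 713/13 ≈ 54.846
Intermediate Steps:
v(s) = 13 + s**2 - 8*s
S = 17 (S = 9 + 2**2*2 = 9 + 4*2 = 9 + 8 = 17)
492/v((-4 + 4)*5) + S = 492/(13 + ((-4 + 4)*5)**2 - 8*(-4 + 4)*5) + 17 = 492/(13 + (0*5)**2 - 0*5) + 17 = 492/(13 + 0**2 - 8*0) + 17 = 492/(13 + 0 + 0) + 17 = 492/13 + 17 = 713/13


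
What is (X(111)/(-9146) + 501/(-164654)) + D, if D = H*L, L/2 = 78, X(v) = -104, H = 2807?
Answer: 329716367290799/752962742 ≈ 4.3789e+5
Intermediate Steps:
L = 156 (L = 2*78 = 156)
D = 437892 (D = 2807*156 = 437892)
(X(111)/(-9146) + 501/(-164654)) + D = (-104/(-9146) + 501/(-164654)) + 437892 = (-104*(-1/9146) + 501*(-1/164654)) + 437892 = (52/4573 - 501/164654) + 437892 = 6270935/752962742 + 437892 = 329716367290799/752962742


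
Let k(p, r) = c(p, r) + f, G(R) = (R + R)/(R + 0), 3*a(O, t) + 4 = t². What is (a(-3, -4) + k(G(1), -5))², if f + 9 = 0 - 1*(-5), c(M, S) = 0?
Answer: 0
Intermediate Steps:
a(O, t) = -4/3 + t²/3
f = -4 (f = -9 + (0 - 1*(-5)) = -9 + (0 + 5) = -9 + 5 = -4)
G(R) = 2 (G(R) = (2*R)/R = 2)
k(p, r) = -4 (k(p, r) = 0 - 4 = -4)
(a(-3, -4) + k(G(1), -5))² = ((-4/3 + (⅓)*(-4)²) - 4)² = ((-4/3 + (⅓)*16) - 4)² = ((-4/3 + 16/3) - 4)² = (4 - 4)² = 0² = 0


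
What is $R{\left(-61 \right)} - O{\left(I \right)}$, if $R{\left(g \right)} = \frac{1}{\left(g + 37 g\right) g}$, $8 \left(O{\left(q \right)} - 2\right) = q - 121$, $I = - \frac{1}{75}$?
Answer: $\frac{69603203}{5302425} \approx 13.127$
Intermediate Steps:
$I = - \frac{1}{75}$ ($I = \left(-1\right) \frac{1}{75} = - \frac{1}{75} \approx -0.013333$)
$O{\left(q \right)} = - \frac{105}{8} + \frac{q}{8}$ ($O{\left(q \right)} = 2 + \frac{q - 121}{8} = 2 + \frac{-121 + q}{8} = 2 + \left(- \frac{121}{8} + \frac{q}{8}\right) = - \frac{105}{8} + \frac{q}{8}$)
$R{\left(g \right)} = \frac{1}{38 g^{2}}$ ($R{\left(g \right)} = \frac{1}{38 g g} = \frac{\frac{1}{38} \frac{1}{g}}{g} = \frac{1}{38 g^{2}}$)
$R{\left(-61 \right)} - O{\left(I \right)} = \frac{1}{38 \cdot 3721} - \left(- \frac{105}{8} + \frac{1}{8} \left(- \frac{1}{75}\right)\right) = \frac{1}{38} \cdot \frac{1}{3721} - \left(- \frac{105}{8} - \frac{1}{600}\right) = \frac{1}{141398} - - \frac{1969}{150} = \frac{1}{141398} + \frac{1969}{150} = \frac{69603203}{5302425}$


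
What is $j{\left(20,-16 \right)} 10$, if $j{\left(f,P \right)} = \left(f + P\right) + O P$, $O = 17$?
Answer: $-2680$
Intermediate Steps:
$j{\left(f,P \right)} = f + 18 P$ ($j{\left(f,P \right)} = \left(f + P\right) + 17 P = \left(P + f\right) + 17 P = f + 18 P$)
$j{\left(20,-16 \right)} 10 = \left(20 + 18 \left(-16\right)\right) 10 = \left(20 - 288\right) 10 = \left(-268\right) 10 = -2680$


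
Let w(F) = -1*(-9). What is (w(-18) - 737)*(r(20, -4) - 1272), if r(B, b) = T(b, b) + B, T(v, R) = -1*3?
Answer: 913640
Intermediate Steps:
T(v, R) = -3
w(F) = 9
r(B, b) = -3 + B
(w(-18) - 737)*(r(20, -4) - 1272) = (9 - 737)*((-3 + 20) - 1272) = -728*(17 - 1272) = -728*(-1255) = 913640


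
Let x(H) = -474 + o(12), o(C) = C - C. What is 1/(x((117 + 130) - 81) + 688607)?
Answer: 1/688133 ≈ 1.4532e-6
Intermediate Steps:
o(C) = 0
x(H) = -474 (x(H) = -474 + 0 = -474)
1/(x((117 + 130) - 81) + 688607) = 1/(-474 + 688607) = 1/688133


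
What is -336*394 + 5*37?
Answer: -132199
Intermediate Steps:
-336*394 + 5*37 = -132384 + 185 = -132199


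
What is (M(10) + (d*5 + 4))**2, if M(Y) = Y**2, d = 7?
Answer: 19321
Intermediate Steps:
(M(10) + (d*5 + 4))**2 = (10**2 + (7*5 + 4))**2 = (100 + (35 + 4))**2 = (100 + 39)**2 = 139**2 = 19321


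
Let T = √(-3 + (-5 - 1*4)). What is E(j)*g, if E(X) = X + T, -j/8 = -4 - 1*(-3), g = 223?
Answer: 1784 + 446*I*√3 ≈ 1784.0 + 772.5*I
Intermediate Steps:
T = 2*I*√3 (T = √(-3 + (-5 - 4)) = √(-3 - 9) = √(-12) = 2*I*√3 ≈ 3.4641*I)
j = 8 (j = -8*(-4 - 1*(-3)) = -8*(-4 + 3) = -8*(-1) = 8)
E(X) = X + 2*I*√3
E(j)*g = (8 + 2*I*√3)*223 = 1784 + 446*I*√3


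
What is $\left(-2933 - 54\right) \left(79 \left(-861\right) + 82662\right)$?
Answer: $-43738641$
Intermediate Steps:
$\left(-2933 - 54\right) \left(79 \left(-861\right) + 82662\right) = - 2987 \left(-68019 + 82662\right) = \left(-2987\right) 14643 = -43738641$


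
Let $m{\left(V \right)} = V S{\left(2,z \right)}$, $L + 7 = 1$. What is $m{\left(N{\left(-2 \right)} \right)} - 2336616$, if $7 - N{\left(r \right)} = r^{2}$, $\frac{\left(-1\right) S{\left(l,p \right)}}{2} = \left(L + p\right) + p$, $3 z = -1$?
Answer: $-2336576$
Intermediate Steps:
$z = - \frac{1}{3}$ ($z = \frac{1}{3} \left(-1\right) = - \frac{1}{3} \approx -0.33333$)
$L = -6$ ($L = -7 + 1 = -6$)
$S{\left(l,p \right)} = 12 - 4 p$ ($S{\left(l,p \right)} = - 2 \left(\left(-6 + p\right) + p\right) = - 2 \left(-6 + 2 p\right) = 12 - 4 p$)
$N{\left(r \right)} = 7 - r^{2}$
$m{\left(V \right)} = \frac{40 V}{3}$ ($m{\left(V \right)} = V \left(12 - - \frac{4}{3}\right) = V \left(12 + \frac{4}{3}\right) = V \frac{40}{3} = \frac{40 V}{3}$)
$m{\left(N{\left(-2 \right)} \right)} - 2336616 = \frac{40 \left(7 - \left(-2\right)^{2}\right)}{3} - 2336616 = \frac{40 \left(7 - 4\right)}{3} - 2336616 = \frac{40}{3} \cdot 3 - 2336616 = 40 - 2336616 = -2336576$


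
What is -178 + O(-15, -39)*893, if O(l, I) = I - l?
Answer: -21610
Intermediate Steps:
-178 + O(-15, -39)*893 = -178 + (-39 - 1*(-15))*893 = -178 + (-39 + 15)*893 = -178 - 24*893 = -178 - 21432 = -21610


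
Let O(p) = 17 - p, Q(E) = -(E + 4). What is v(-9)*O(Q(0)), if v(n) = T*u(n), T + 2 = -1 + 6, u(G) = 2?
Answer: 126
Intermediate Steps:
T = 3 (T = -2 + (-1 + 6) = -2 + 5 = 3)
v(n) = 6 (v(n) = 3*2 = 6)
Q(E) = -4 - E (Q(E) = -(4 + E) = -4 - E)
v(-9)*O(Q(0)) = 6*(17 - (-4 - 1*0)) = 6*(17 - (-4 + 0)) = 6*(17 - 1*(-4)) = 6*(17 + 4) = 6*21 = 126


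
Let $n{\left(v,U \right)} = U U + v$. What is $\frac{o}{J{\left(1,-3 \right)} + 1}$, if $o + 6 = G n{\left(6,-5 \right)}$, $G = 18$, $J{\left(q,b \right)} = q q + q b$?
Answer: $-552$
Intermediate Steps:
$n{\left(v,U \right)} = v + U^{2}$ ($n{\left(v,U \right)} = U^{2} + v = v + U^{2}$)
$J{\left(q,b \right)} = q^{2} + b q$
$o = 552$ ($o = -6 + 18 \left(6 + \left(-5\right)^{2}\right) = -6 + 18 \left(6 + 25\right) = -6 + 18 \cdot 31 = -6 + 558 = 552$)
$\frac{o}{J{\left(1,-3 \right)} + 1} = \frac{552}{1 \left(-3 + 1\right) + 1} = \frac{552}{1 \left(-2\right) + 1} = \frac{552}{-2 + 1} = \frac{552}{-1} = 552 \left(-1\right) = -552$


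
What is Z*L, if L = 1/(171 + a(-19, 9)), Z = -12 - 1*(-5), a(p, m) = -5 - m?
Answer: -7/157 ≈ -0.044586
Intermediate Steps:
Z = -7 (Z = -12 + 5 = -7)
L = 1/157 (L = 1/(171 + (-5 - 1*9)) = 1/(171 + (-5 - 9)) = 1/(171 - 14) = 1/157 ≈ 0.0063694)
Z*L = -7*1/157 = -7/157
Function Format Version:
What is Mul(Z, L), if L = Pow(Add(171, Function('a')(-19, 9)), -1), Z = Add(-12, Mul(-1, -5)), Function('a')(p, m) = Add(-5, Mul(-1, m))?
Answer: Rational(-7, 157) ≈ -0.044586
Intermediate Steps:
Z = -7 (Z = Add(-12, 5) = -7)
L = Rational(1, 157) (L = Pow(Add(171, Add(-5, Mul(-1, 9))), -1) = Pow(Add(171, Add(-5, -9)), -1) = Pow(Add(171, -14), -1) = Pow(157, -1) = Rational(1, 157) ≈ 0.0063694)
Mul(Z, L) = Mul(-7, Rational(1, 157)) = Rational(-7, 157)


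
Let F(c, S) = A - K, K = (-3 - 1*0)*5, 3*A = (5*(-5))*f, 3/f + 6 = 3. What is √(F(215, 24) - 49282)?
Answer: 8*I*√6927/3 ≈ 221.94*I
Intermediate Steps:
f = -1 (f = 3/(-6 + 3) = 3/(-3) = 3*(-⅓) = -1)
A = 25/3 (A = ((5*(-5))*(-1))/3 = (-25*(-1))/3 = (⅓)*25 = 25/3 ≈ 8.3333)
K = -15 (K = (-3 + 0)*5 = -3*5 = -15)
F(c, S) = 70/3 (F(c, S) = 25/3 - 1*(-15) = 25/3 + 15 = 70/3)
√(F(215, 24) - 49282) = √(70/3 - 49282) = √(-147776/3) = 8*I*√6927/3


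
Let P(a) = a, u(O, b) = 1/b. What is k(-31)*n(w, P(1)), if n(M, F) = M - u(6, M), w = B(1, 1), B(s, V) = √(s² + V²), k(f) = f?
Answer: -31*√2/2 ≈ -21.920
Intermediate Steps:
B(s, V) = √(V² + s²)
w = √2 (w = √(1² + 1²) = √(1 + 1) = √2 ≈ 1.4142)
n(M, F) = M - 1/M
k(-31)*n(w, P(1)) = -31*(√2 - 1/(√2)) = -31*(√2 - √2/2) = -31*√2/2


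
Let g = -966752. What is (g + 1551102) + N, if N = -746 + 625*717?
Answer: 1031729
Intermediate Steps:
N = 447379 (N = -746 + 448125 = 447379)
(g + 1551102) + N = (-966752 + 1551102) + 447379 = 584350 + 447379 = 1031729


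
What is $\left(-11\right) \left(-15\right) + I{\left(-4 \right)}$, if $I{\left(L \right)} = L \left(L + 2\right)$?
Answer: $173$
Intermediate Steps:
$I{\left(L \right)} = L \left(2 + L\right)$
$\left(-11\right) \left(-15\right) + I{\left(-4 \right)} = \left(-11\right) \left(-15\right) - 4 \left(2 - 4\right) = 165 - -8 = 165 + 8 = 173$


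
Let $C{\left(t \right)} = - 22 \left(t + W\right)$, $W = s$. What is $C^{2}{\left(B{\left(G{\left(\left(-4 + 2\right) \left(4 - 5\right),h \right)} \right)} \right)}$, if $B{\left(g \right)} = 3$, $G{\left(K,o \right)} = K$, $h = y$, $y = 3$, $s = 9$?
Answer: $69696$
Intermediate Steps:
$W = 9$
$h = 3$
$C{\left(t \right)} = -198 - 22 t$ ($C{\left(t \right)} = - 22 \left(t + 9\right) = - 22 \left(9 + t\right) = -198 - 22 t$)
$C^{2}{\left(B{\left(G{\left(\left(-4 + 2\right) \left(4 - 5\right),h \right)} \right)} \right)} = \left(-198 - 66\right)^{2} = \left(-264\right)^{2} = 69696$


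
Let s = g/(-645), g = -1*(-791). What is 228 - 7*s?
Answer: 152597/645 ≈ 236.58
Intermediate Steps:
g = 791
s = -791/645 (s = 791/(-645) = 791*(-1/645) = -791/645 ≈ -1.2264)
228 - 7*s = 228 - 7*(-791/645) = 228 + 5537/645 = 152597/645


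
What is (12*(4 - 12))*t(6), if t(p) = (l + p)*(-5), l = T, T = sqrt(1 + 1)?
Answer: 2880 + 480*sqrt(2) ≈ 3558.8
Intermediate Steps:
T = sqrt(2) ≈ 1.4142
l = sqrt(2) ≈ 1.4142
t(p) = -5*p - 5*sqrt(2) (t(p) = (sqrt(2) + p)*(-5) = (p + sqrt(2))*(-5) = -5*p - 5*sqrt(2))
(12*(4 - 12))*t(6) = (12*(4 - 12))*(-5*6 - 5*sqrt(2)) = (12*(-8))*(-30 - 5*sqrt(2)) = -96*(-30 - 5*sqrt(2)) = 2880 + 480*sqrt(2)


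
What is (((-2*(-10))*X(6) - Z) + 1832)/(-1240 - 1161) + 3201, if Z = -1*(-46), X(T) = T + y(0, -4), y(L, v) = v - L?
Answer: 7683775/2401 ≈ 3200.2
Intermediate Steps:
X(T) = -4 + T (X(T) = T + (-4 - 1*0) = T + (-4 + 0) = T - 4 = -4 + T)
Z = 46
(((-2*(-10))*X(6) - Z) + 1832)/(-1240 - 1161) + 3201 = (((-2*(-10))*(-4 + 6) - 1*46) + 1832)/(-1240 - 1161) + 3201 = ((20*2 - 46) + 1832)/(-2401) + 3201 = ((40 - 46) + 1832)*(-1/2401) + 3201 = (-6 + 1832)*(-1/2401) + 3201 = 1826*(-1/2401) + 3201 = -1826/2401 + 3201 = 7683775/2401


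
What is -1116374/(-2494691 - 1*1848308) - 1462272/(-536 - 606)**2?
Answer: -1223677763098/1415995736959 ≈ -0.86418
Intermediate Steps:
-1116374/(-2494691 - 1*1848308) - 1462272/(-536 - 606)**2 = -1116374/(-2494691 - 1848308) - 1462272/((-1142)**2) = -1116374/(-4342999) - 1462272/1304164 = -1116374*(-1/4342999) - 1462272*1/1304164 = 1116374/4342999 - 365568/326041 = -1223677763098/1415995736959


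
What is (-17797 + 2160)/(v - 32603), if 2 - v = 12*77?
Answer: 15637/33525 ≈ 0.46643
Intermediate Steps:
v = -922 (v = 2 - 12*77 = 2 - 1*924 = 2 - 924 = -922)
(-17797 + 2160)/(v - 32603) = (-17797 + 2160)/(-922 - 32603) = -15637/(-33525) = -15637*(-1/33525) = 15637/33525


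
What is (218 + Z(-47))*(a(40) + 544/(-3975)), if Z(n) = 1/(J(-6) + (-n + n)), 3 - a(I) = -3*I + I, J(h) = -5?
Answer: 119565303/6625 ≈ 18048.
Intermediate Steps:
a(I) = 3 + 2*I (a(I) = 3 - (-3*I + I) = 3 - (-2)*I = 3 + 2*I)
Z(n) = -1/5 (Z(n) = 1/(-5 + (-n + n)) = 1/(-5 + 0) = 1/(-5) = -1/5)
(218 + Z(-47))*(a(40) + 544/(-3975)) = (218 - 1/5)*((3 + 2*40) + 544/(-3975)) = 1089*((3 + 80) + 544*(-1/3975))/5 = 1089*(83 - 544/3975)/5 = (1089/5)*(329381/3975) = 119565303/6625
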